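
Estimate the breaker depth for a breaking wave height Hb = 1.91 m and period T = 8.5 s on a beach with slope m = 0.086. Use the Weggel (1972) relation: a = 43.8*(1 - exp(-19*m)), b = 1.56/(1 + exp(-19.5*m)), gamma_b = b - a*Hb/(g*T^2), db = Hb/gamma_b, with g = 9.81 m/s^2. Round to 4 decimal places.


a = 43.8 * (1 - exp(-19 * m))
exp(-19 * 0.086) = exp(-1.6340) = 0.195147
a = 43.8 * (1 - 0.195147) = 35.252543
b = 1.56 / (1 + exp(-19.5 * m))
exp(-19.5 * 0.086) = exp(-1.6770) = 0.186934
b = 1.56 / (1 + 0.186934) = 1.314311
Hb / (g * T^2) = 1.91 / (9.81 * 8.5^2) = 1.91 / 708.7725 = 0.00269480
gamma_b = b - a * Hb/(g*T^2) = 1.314311 - 35.252543 * 0.00269480 = 1.219312
db = Hb / gamma_b = 1.91 / 1.219312
db = 1.5665 m

1.5665


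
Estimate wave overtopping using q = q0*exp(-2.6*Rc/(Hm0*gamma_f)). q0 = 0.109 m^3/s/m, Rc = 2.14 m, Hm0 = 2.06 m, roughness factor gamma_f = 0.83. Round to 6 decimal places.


q = q0 * exp(-2.6 * Rc / (Hm0 * gamma_f))
Exponent = -2.6 * 2.14 / (2.06 * 0.83)
= -2.6 * 2.14 / 1.7098
= -3.254182
exp(-3.254182) = 0.038612
q = 0.109 * 0.038612
q = 0.004209 m^3/s/m

0.004209


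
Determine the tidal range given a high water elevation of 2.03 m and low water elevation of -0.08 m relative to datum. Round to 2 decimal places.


Tidal range = High water - Low water
Tidal range = 2.03 - (-0.08)
Tidal range = 2.11 m

2.11


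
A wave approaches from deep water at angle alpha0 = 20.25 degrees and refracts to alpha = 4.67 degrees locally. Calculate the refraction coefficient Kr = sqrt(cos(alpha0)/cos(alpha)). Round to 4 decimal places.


Kr = sqrt(cos(alpha0) / cos(alpha))
cos(20.25) = 0.938191
cos(4.67) = 0.996680
Kr = sqrt(0.938191 / 0.996680)
Kr = sqrt(0.941316)
Kr = 0.9702

0.9702


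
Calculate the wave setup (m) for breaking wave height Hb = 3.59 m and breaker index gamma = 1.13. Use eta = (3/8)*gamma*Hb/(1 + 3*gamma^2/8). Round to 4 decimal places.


eta = (3/8) * gamma * Hb / (1 + 3*gamma^2/8)
Numerator = (3/8) * 1.13 * 3.59 = 1.521262
Denominator = 1 + 3*1.13^2/8 = 1 + 0.478838 = 1.478838
eta = 1.521262 / 1.478838
eta = 1.0287 m

1.0287


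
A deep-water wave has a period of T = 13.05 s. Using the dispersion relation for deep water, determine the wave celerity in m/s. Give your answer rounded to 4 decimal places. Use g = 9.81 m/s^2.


We use the deep-water celerity formula:
C = g * T / (2 * pi)
C = 9.81 * 13.05 / (2 * 3.14159...)
C = 128.020500 / 6.283185
C = 20.3751 m/s

20.3751


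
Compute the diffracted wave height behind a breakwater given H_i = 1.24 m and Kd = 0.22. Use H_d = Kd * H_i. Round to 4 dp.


H_d = Kd * H_i
H_d = 0.22 * 1.24
H_d = 0.2728 m

0.2728


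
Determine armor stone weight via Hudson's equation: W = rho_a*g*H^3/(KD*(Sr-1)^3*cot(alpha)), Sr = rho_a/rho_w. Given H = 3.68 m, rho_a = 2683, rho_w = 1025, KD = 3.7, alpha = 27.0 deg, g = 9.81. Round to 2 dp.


Sr = rho_a / rho_w = 2683 / 1025 = 2.617561
(Sr - 1) = 1.617561
(Sr - 1)^3 = 4.232354
cot(27.0) = 1 / tan(27.0) = 1 / 0.509525 = 1.962611
Numerator = 2683 * 9.81 * 3.68^3 = 1311695.8245
Denominator = 3.7 * 4.232354 * 1.962611 = 30.733911
W = 1311695.8245 / 30.733911
W = 42679.11 N

42679.11


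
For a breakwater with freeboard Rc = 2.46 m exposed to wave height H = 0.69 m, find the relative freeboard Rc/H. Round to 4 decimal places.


Relative freeboard = Rc / H
= 2.46 / 0.69
= 3.5652

3.5652


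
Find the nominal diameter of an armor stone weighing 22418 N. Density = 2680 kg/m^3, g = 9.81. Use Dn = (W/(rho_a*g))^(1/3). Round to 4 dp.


V = W / (rho_a * g)
V = 22418 / (2680 * 9.81)
V = 22418 / 26290.80
V = 0.852694 m^3
Dn = V^(1/3) = 0.852694^(1/3)
Dn = 0.9483 m

0.9483


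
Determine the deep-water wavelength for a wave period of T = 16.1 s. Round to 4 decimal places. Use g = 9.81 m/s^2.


L0 = g * T^2 / (2 * pi)
L0 = 9.81 * 16.1^2 / (2 * pi)
L0 = 9.81 * 259.2100 / 6.28319
L0 = 2542.8501 / 6.28319
L0 = 404.7072 m

404.7072


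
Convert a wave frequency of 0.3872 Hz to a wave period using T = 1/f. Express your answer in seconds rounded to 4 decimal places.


T = 1 / f
T = 1 / 0.3872
T = 2.5826 s

2.5826


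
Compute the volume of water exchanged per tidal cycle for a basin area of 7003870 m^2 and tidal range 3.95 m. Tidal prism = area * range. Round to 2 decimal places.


Tidal prism = Area * Tidal range
P = 7003870 * 3.95
P = 27665286.50 m^3

27665286.50


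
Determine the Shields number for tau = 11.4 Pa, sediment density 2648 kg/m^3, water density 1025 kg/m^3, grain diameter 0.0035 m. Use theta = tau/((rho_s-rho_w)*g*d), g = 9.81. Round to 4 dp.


theta = tau / ((rho_s - rho_w) * g * d)
rho_s - rho_w = 2648 - 1025 = 1623
Denominator = 1623 * 9.81 * 0.0035 = 55.725705
theta = 11.4 / 55.725705
theta = 0.2046

0.2046


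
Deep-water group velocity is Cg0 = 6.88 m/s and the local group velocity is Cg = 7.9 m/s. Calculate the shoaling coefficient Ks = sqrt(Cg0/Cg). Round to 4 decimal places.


Ks = sqrt(Cg0 / Cg)
Ks = sqrt(6.88 / 7.9)
Ks = sqrt(0.8709)
Ks = 0.9332

0.9332


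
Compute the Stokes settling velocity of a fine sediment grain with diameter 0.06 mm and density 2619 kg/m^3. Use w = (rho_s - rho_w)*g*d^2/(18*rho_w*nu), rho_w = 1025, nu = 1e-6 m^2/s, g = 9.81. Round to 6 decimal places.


w = (rho_s - rho_w) * g * d^2 / (18 * rho_w * nu)
d = 0.06 mm = 0.000060 m
rho_s - rho_w = 2619 - 1025 = 1594
Numerator = 1594 * 9.81 * (0.000060)^2 = 0.000056293704
Denominator = 18 * 1025 * 1e-6 = 0.018450
w = 0.003051 m/s

0.003051


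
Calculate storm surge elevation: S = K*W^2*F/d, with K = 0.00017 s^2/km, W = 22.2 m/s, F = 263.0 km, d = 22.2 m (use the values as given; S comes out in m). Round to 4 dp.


S = K * W^2 * F / d
W^2 = 22.2^2 = 492.84
S = 0.00017 * 492.84 * 263.0 / 22.2
Numerator = 0.00017 * 492.84 * 263.0 = 22.034876
S = 22.034876 / 22.2 = 0.9926 m

0.9926


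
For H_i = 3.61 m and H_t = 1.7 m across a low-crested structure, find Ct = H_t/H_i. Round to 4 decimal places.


Ct = H_t / H_i
Ct = 1.7 / 3.61
Ct = 0.4709

0.4709


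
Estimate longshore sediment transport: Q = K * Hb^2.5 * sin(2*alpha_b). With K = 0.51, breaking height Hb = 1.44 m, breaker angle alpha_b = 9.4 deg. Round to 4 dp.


Q = K * Hb^2.5 * sin(2 * alpha_b)
Hb^2.5 = 1.44^2.5 = 2.488320
sin(2 * 9.4) = sin(18.8) = 0.322266
Q = 0.51 * 2.488320 * 0.322266
Q = 0.4090 m^3/s

0.4090


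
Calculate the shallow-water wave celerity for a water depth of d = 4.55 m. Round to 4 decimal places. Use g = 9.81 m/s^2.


Using the shallow-water approximation:
C = sqrt(g * d) = sqrt(9.81 * 4.55)
C = sqrt(44.6355)
C = 6.6810 m/s

6.6810


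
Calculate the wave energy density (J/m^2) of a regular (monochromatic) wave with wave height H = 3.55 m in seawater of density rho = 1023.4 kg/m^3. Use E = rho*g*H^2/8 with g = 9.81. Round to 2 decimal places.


E = (1/8) * rho * g * H^2
E = (1/8) * 1023.4 * 9.81 * 3.55^2
E = 0.125 * 1023.4 * 9.81 * 12.6025
E = 15815.43 J/m^2

15815.43


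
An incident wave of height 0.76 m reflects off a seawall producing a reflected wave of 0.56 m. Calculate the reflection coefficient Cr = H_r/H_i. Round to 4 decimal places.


Cr = H_r / H_i
Cr = 0.56 / 0.76
Cr = 0.7368

0.7368


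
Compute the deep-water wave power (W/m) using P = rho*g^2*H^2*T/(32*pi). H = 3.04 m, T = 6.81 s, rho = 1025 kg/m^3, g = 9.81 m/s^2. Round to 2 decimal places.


P = rho * g^2 * H^2 * T / (32 * pi)
P = 1025 * 9.81^2 * 3.04^2 * 6.81 / (32 * pi)
P = 1025 * 96.2361 * 9.2416 * 6.81 / 100.53096
P = 61752.75 W/m

61752.75


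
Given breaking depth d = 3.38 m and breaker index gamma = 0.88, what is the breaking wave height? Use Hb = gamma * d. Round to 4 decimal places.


Hb = gamma * d
Hb = 0.88 * 3.38
Hb = 2.9744 m

2.9744


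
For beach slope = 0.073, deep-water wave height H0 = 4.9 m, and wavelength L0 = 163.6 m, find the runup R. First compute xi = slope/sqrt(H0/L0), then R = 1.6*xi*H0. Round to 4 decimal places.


xi = slope / sqrt(H0/L0)
H0/L0 = 4.9/163.6 = 0.029951
sqrt(0.029951) = 0.173064
xi = 0.073 / 0.173064 = 0.421810
R = 1.6 * xi * H0 = 1.6 * 0.421810 * 4.9
R = 3.3070 m

3.3070


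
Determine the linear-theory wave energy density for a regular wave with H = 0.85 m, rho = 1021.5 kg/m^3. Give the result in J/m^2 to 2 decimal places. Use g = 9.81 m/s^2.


E = (1/8) * rho * g * H^2
E = (1/8) * 1021.5 * 9.81 * 0.85^2
E = 0.125 * 1021.5 * 9.81 * 0.7225
E = 905.01 J/m^2

905.01


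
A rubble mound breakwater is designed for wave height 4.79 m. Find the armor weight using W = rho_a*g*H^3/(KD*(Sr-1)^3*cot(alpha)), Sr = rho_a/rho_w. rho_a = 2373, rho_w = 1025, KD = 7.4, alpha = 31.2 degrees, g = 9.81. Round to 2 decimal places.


Sr = rho_a / rho_w = 2373 / 1025 = 2.315122
(Sr - 1) = 1.315122
(Sr - 1)^3 = 2.274564
cot(31.2) = 1 / tan(31.2) = 1 / 0.605622 = 1.651196
Numerator = 2373 * 9.81 * 4.79^3 = 2558428.5090
Denominator = 7.4 * 2.274564 * 1.651196 = 27.792556
W = 2558428.5090 / 27.792556
W = 92054.45 N

92054.45


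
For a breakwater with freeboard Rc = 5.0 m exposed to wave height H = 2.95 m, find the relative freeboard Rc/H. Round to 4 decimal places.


Relative freeboard = Rc / H
= 5.0 / 2.95
= 1.6949

1.6949


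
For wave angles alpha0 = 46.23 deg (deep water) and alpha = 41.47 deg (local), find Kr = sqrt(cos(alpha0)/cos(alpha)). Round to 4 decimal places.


Kr = sqrt(cos(alpha0) / cos(alpha))
cos(46.23) = 0.691765
cos(41.47) = 0.749303
Kr = sqrt(0.691765 / 0.749303)
Kr = sqrt(0.923212)
Kr = 0.9608

0.9608


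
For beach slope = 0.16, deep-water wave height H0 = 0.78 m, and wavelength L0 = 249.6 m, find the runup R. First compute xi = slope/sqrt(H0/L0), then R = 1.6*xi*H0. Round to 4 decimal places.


xi = slope / sqrt(H0/L0)
H0/L0 = 0.78/249.6 = 0.003125
sqrt(0.003125) = 0.055902
xi = 0.16 / 0.055902 = 2.862167
R = 1.6 * xi * H0 = 1.6 * 2.862167 * 0.78
R = 3.5720 m

3.5720


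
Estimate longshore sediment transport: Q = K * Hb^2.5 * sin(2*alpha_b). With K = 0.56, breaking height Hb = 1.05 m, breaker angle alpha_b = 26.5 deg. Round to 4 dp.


Q = K * Hb^2.5 * sin(2 * alpha_b)
Hb^2.5 = 1.05^2.5 = 1.129726
sin(2 * 26.5) = sin(53.0) = 0.798636
Q = 0.56 * 1.129726 * 0.798636
Q = 0.5053 m^3/s

0.5053


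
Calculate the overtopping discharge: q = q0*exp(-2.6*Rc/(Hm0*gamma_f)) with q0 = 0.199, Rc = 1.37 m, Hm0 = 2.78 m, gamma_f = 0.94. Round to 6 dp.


q = q0 * exp(-2.6 * Rc / (Hm0 * gamma_f))
Exponent = -2.6 * 1.37 / (2.78 * 0.94)
= -2.6 * 1.37 / 2.6132
= -1.363080
exp(-1.363080) = 0.255872
q = 0.199 * 0.255872
q = 0.050918 m^3/s/m

0.050918


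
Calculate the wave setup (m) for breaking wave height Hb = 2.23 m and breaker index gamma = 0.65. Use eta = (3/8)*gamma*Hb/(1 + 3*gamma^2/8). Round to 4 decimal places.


eta = (3/8) * gamma * Hb / (1 + 3*gamma^2/8)
Numerator = (3/8) * 0.65 * 2.23 = 0.543563
Denominator = 1 + 3*0.65^2/8 = 1 + 0.158438 = 1.158438
eta = 0.543563 / 1.158438
eta = 0.4692 m

0.4692


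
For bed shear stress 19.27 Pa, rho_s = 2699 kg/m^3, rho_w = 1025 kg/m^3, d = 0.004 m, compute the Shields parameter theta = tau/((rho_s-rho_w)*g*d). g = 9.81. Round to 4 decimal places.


theta = tau / ((rho_s - rho_w) * g * d)
rho_s - rho_w = 2699 - 1025 = 1674
Denominator = 1674 * 9.81 * 0.004 = 65.687760
theta = 19.27 / 65.687760
theta = 0.2934

0.2934


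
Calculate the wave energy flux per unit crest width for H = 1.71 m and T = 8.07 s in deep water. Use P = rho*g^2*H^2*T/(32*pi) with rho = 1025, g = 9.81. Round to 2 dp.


P = rho * g^2 * H^2 * T / (32 * pi)
P = 1025 * 9.81^2 * 1.71^2 * 8.07 / (32 * pi)
P = 1025 * 96.2361 * 2.9241 * 8.07 / 100.53096
P = 23154.09 W/m

23154.09


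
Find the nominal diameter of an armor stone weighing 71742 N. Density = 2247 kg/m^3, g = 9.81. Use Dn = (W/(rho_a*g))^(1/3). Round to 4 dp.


V = W / (rho_a * g)
V = 71742 / (2247 * 9.81)
V = 71742 / 22043.07
V = 3.254628 m^3
Dn = V^(1/3) = 3.254628^(1/3)
Dn = 1.4820 m

1.4820


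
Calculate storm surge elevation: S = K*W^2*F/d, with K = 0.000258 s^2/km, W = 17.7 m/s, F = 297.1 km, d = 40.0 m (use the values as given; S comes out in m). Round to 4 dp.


S = K * W^2 * F / d
W^2 = 17.7^2 = 313.29
S = 0.000258 * 313.29 * 297.1 / 40.0
Numerator = 0.000258 * 313.29 * 297.1 = 24.014242
S = 24.014242 / 40.0 = 0.6004 m

0.6004


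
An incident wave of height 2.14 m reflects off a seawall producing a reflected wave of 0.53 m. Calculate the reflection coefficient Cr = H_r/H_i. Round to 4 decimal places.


Cr = H_r / H_i
Cr = 0.53 / 2.14
Cr = 0.2477

0.2477


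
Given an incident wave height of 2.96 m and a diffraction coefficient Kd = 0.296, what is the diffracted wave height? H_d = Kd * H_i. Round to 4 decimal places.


H_d = Kd * H_i
H_d = 0.296 * 2.96
H_d = 0.8762 m

0.8762


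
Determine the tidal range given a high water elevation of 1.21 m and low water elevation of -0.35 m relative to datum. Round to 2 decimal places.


Tidal range = High water - Low water
Tidal range = 1.21 - (-0.35)
Tidal range = 1.56 m

1.56


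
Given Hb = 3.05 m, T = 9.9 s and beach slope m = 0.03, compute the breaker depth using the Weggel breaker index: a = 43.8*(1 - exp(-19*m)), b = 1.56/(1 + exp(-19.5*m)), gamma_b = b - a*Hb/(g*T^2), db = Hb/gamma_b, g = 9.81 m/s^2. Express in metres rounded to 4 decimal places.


a = 43.8 * (1 - exp(-19 * m))
exp(-19 * 0.03) = exp(-0.5700) = 0.565525
a = 43.8 * (1 - 0.565525) = 19.029986
b = 1.56 / (1 + exp(-19.5 * m))
exp(-19.5 * 0.03) = exp(-0.5850) = 0.557106
b = 1.56 / (1 + 0.557106) = 1.001859
Hb / (g * T^2) = 3.05 / (9.81 * 9.9^2) = 3.05 / 961.4781 = 0.00317220
gamma_b = b - a * Hb/(g*T^2) = 1.001859 - 19.029986 * 0.00317220 = 0.941492
db = Hb / gamma_b = 3.05 / 0.941492
db = 3.2395 m

3.2395


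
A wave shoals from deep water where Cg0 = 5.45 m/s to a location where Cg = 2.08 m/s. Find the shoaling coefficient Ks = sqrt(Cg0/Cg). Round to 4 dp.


Ks = sqrt(Cg0 / Cg)
Ks = sqrt(5.45 / 2.08)
Ks = sqrt(2.6202)
Ks = 1.6187

1.6187


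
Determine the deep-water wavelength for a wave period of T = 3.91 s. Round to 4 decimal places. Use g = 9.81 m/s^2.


L0 = g * T^2 / (2 * pi)
L0 = 9.81 * 3.91^2 / (2 * pi)
L0 = 9.81 * 15.2881 / 6.28319
L0 = 149.9763 / 6.28319
L0 = 23.8695 m

23.8695


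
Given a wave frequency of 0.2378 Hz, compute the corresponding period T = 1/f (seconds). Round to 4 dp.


T = 1 / f
T = 1 / 0.2378
T = 4.2052 s

4.2052


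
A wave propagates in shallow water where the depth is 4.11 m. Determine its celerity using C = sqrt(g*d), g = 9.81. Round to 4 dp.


Using the shallow-water approximation:
C = sqrt(g * d) = sqrt(9.81 * 4.11)
C = sqrt(40.3191)
C = 6.3497 m/s

6.3497


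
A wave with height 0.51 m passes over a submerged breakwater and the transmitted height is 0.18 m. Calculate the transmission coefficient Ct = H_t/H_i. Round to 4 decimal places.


Ct = H_t / H_i
Ct = 0.18 / 0.51
Ct = 0.3529

0.3529


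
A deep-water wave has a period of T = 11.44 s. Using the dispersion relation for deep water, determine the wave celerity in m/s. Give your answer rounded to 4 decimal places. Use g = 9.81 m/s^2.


We use the deep-water celerity formula:
C = g * T / (2 * pi)
C = 9.81 * 11.44 / (2 * 3.14159...)
C = 112.226400 / 6.283185
C = 17.8614 m/s

17.8614


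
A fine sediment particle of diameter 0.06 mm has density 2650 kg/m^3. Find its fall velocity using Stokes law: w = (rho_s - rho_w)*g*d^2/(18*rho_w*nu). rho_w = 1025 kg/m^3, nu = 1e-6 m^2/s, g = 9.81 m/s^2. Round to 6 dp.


w = (rho_s - rho_w) * g * d^2 / (18 * rho_w * nu)
d = 0.06 mm = 0.000060 m
rho_s - rho_w = 2650 - 1025 = 1625
Numerator = 1625 * 9.81 * (0.000060)^2 = 0.000057388500
Denominator = 18 * 1025 * 1e-6 = 0.018450
w = 0.003110 m/s

0.003110


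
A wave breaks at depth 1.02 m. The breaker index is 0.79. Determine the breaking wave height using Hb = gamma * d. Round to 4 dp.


Hb = gamma * d
Hb = 0.79 * 1.02
Hb = 0.8058 m

0.8058


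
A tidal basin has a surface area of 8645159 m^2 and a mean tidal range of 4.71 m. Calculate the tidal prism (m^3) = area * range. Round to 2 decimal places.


Tidal prism = Area * Tidal range
P = 8645159 * 4.71
P = 40718698.89 m^3

40718698.89


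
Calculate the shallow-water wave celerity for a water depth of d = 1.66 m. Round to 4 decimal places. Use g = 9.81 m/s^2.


Using the shallow-water approximation:
C = sqrt(g * d) = sqrt(9.81 * 1.66)
C = sqrt(16.2846)
C = 4.0354 m/s

4.0354


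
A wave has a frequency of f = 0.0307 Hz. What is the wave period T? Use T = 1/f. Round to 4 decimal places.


T = 1 / f
T = 1 / 0.0307
T = 32.5733 s

32.5733


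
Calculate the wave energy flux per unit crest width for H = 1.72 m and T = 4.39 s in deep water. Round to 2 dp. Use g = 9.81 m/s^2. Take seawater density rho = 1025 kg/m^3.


P = rho * g^2 * H^2 * T / (32 * pi)
P = 1025 * 9.81^2 * 1.72^2 * 4.39 / (32 * pi)
P = 1025 * 96.2361 * 2.9584 * 4.39 / 100.53096
P = 12743.35 W/m

12743.35


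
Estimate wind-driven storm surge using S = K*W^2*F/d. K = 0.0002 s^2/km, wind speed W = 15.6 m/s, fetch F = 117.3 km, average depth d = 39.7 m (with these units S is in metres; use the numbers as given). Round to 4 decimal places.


S = K * W^2 * F / d
W^2 = 15.6^2 = 243.36
S = 0.0002 * 243.36 * 117.3 / 39.7
Numerator = 0.0002 * 243.36 * 117.3 = 5.709226
S = 5.709226 / 39.7 = 0.1438 m

0.1438


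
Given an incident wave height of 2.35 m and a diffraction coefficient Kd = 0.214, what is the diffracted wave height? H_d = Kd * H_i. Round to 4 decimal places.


H_d = Kd * H_i
H_d = 0.214 * 2.35
H_d = 0.5029 m

0.5029


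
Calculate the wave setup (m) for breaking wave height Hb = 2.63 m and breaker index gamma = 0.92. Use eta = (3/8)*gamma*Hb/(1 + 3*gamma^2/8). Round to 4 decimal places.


eta = (3/8) * gamma * Hb / (1 + 3*gamma^2/8)
Numerator = (3/8) * 0.92 * 2.63 = 0.907350
Denominator = 1 + 3*0.92^2/8 = 1 + 0.317400 = 1.317400
eta = 0.907350 / 1.317400
eta = 0.6887 m

0.6887


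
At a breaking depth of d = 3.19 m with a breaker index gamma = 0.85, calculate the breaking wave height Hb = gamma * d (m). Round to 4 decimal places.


Hb = gamma * d
Hb = 0.85 * 3.19
Hb = 2.7115 m

2.7115


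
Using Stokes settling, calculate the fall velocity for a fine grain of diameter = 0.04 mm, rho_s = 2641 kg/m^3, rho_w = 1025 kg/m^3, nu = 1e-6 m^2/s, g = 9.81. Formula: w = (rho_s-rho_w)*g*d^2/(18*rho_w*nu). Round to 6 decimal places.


w = (rho_s - rho_w) * g * d^2 / (18 * rho_w * nu)
d = 0.04 mm = 0.000040 m
rho_s - rho_w = 2641 - 1025 = 1616
Numerator = 1616 * 9.81 * (0.000040)^2 = 0.000025364736
Denominator = 18 * 1025 * 1e-6 = 0.018450
w = 0.001375 m/s

0.001375


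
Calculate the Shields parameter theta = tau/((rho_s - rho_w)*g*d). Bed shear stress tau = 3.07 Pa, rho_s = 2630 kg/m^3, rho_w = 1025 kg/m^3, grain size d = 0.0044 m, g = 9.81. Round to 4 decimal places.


theta = tau / ((rho_s - rho_w) * g * d)
rho_s - rho_w = 2630 - 1025 = 1605
Denominator = 1605 * 9.81 * 0.0044 = 69.278220
theta = 3.07 / 69.278220
theta = 0.0443

0.0443


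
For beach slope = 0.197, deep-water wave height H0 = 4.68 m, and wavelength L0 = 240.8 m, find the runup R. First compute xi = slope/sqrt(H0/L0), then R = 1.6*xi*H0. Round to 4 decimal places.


xi = slope / sqrt(H0/L0)
H0/L0 = 4.68/240.8 = 0.019435
sqrt(0.019435) = 0.139410
xi = 0.197 / 0.139410 = 1.413096
R = 1.6 * xi * H0 = 1.6 * 1.413096 * 4.68
R = 10.5813 m

10.5813


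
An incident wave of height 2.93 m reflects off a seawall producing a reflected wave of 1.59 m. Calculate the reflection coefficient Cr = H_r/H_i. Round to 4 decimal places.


Cr = H_r / H_i
Cr = 1.59 / 2.93
Cr = 0.5427

0.5427


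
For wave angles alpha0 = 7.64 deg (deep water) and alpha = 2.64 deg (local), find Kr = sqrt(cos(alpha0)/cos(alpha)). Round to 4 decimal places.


Kr = sqrt(cos(alpha0) / cos(alpha))
cos(7.64) = 0.991123
cos(2.64) = 0.998939
Kr = sqrt(0.991123 / 0.998939)
Kr = sqrt(0.992176)
Kr = 0.9961

0.9961


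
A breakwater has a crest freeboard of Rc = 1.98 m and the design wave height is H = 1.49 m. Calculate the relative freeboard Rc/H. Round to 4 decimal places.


Relative freeboard = Rc / H
= 1.98 / 1.49
= 1.3289

1.3289


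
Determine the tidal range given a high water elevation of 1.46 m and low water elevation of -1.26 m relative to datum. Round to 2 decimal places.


Tidal range = High water - Low water
Tidal range = 1.46 - (-1.26)
Tidal range = 2.72 m

2.72


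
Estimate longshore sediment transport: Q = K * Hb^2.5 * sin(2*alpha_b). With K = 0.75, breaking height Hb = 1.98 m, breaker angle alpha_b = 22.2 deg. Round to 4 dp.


Q = K * Hb^2.5 * sin(2 * alpha_b)
Hb^2.5 = 1.98^2.5 = 5.516492
sin(2 * 22.2) = sin(44.4) = 0.699663
Q = 0.75 * 5.516492 * 0.699663
Q = 2.8948 m^3/s

2.8948


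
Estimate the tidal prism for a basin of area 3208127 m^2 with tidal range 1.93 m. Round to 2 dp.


Tidal prism = Area * Tidal range
P = 3208127 * 1.93
P = 6191685.11 m^3

6191685.11


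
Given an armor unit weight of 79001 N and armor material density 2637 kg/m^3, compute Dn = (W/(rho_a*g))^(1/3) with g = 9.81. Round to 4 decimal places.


V = W / (rho_a * g)
V = 79001 / (2637 * 9.81)
V = 79001 / 25868.97
V = 3.053890 m^3
Dn = V^(1/3) = 3.053890^(1/3)
Dn = 1.4508 m

1.4508


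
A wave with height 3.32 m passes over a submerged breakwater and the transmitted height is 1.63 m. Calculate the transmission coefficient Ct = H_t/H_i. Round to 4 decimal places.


Ct = H_t / H_i
Ct = 1.63 / 3.32
Ct = 0.4910

0.4910


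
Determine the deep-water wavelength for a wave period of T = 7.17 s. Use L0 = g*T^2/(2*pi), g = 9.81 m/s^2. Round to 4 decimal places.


L0 = g * T^2 / (2 * pi)
L0 = 9.81 * 7.17^2 / (2 * pi)
L0 = 9.81 * 51.4089 / 6.28319
L0 = 504.3213 / 6.28319
L0 = 80.2652 m

80.2652


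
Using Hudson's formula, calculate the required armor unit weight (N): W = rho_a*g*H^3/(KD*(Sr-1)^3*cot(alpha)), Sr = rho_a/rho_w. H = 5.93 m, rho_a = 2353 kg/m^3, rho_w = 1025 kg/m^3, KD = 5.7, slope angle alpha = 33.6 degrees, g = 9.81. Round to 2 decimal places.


Sr = rho_a / rho_w = 2353 / 1025 = 2.295610
(Sr - 1) = 1.295610
(Sr - 1)^3 = 2.174817
cot(33.6) = 1 / tan(33.6) = 1 / 0.664398 = 1.505121
Numerator = 2353 * 9.81 * 5.93^3 = 4813433.9262
Denominator = 5.7 * 2.174817 * 1.505121 = 18.658164
W = 4813433.9262 / 18.658164
W = 257980.05 N

257980.05


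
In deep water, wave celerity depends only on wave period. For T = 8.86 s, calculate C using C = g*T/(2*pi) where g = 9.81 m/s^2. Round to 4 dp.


We use the deep-water celerity formula:
C = g * T / (2 * pi)
C = 9.81 * 8.86 / (2 * 3.14159...)
C = 86.916600 / 6.283185
C = 13.8332 m/s

13.8332


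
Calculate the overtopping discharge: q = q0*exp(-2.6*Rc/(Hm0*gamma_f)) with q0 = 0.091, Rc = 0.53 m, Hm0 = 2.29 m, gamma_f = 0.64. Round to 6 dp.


q = q0 * exp(-2.6 * Rc / (Hm0 * gamma_f))
Exponent = -2.6 * 0.53 / (2.29 * 0.64)
= -2.6 * 0.53 / 1.4656
= -0.940229
exp(-0.940229) = 0.390538
q = 0.091 * 0.390538
q = 0.035539 m^3/s/m

0.035539


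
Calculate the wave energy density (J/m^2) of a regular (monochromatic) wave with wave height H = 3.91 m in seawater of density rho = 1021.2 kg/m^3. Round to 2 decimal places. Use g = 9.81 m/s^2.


E = (1/8) * rho * g * H^2
E = (1/8) * 1021.2 * 9.81 * 3.91^2
E = 0.125 * 1021.2 * 9.81 * 15.2881
E = 19144.47 J/m^2

19144.47


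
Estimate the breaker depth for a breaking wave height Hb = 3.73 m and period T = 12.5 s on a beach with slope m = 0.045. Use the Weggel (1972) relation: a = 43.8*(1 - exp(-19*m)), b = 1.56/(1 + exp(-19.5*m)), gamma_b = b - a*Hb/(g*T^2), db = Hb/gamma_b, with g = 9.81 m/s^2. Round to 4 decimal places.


a = 43.8 * (1 - exp(-19 * m))
exp(-19 * 0.045) = exp(-0.8550) = 0.425283
a = 43.8 * (1 - 0.425283) = 25.172596
b = 1.56 / (1 + exp(-19.5 * m))
exp(-19.5 * 0.045) = exp(-0.8775) = 0.415821
b = 1.56 / (1 + 0.415821) = 1.101834
Hb / (g * T^2) = 3.73 / (9.81 * 12.5^2) = 3.73 / 1532.8125 = 0.00243344
gamma_b = b - a * Hb/(g*T^2) = 1.101834 - 25.172596 * 0.00243344 = 1.040578
db = Hb / gamma_b = 3.73 / 1.040578
db = 3.5845 m

3.5845


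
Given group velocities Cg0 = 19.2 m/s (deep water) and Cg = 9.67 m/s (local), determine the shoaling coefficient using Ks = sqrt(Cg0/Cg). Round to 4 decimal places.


Ks = sqrt(Cg0 / Cg)
Ks = sqrt(19.2 / 9.67)
Ks = sqrt(1.9855)
Ks = 1.4091

1.4091


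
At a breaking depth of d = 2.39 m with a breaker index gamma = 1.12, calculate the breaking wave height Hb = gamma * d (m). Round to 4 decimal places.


Hb = gamma * d
Hb = 1.12 * 2.39
Hb = 2.6768 m

2.6768


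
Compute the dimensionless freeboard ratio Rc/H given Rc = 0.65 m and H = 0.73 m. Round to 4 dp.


Relative freeboard = Rc / H
= 0.65 / 0.73
= 0.8904

0.8904


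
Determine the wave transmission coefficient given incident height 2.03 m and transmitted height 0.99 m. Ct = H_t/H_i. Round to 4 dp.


Ct = H_t / H_i
Ct = 0.99 / 2.03
Ct = 0.4877

0.4877


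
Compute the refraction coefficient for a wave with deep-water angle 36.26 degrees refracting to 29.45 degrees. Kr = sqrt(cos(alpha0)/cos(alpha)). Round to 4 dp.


Kr = sqrt(cos(alpha0) / cos(alpha))
cos(36.26) = 0.806341
cos(29.45) = 0.870785
Kr = sqrt(0.806341 / 0.870785)
Kr = sqrt(0.925994)
Kr = 0.9623

0.9623


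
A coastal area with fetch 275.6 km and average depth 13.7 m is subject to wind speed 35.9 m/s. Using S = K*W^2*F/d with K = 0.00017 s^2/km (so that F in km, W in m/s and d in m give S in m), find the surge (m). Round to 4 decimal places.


S = K * W^2 * F / d
W^2 = 35.9^2 = 1288.81
S = 0.00017 * 1288.81 * 275.6 / 13.7
Numerator = 0.00017 * 1288.81 * 275.6 = 60.383326
S = 60.383326 / 13.7 = 4.4075 m

4.4075


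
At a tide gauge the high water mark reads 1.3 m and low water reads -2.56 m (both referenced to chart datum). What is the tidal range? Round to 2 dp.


Tidal range = High water - Low water
Tidal range = 1.3 - (-2.56)
Tidal range = 3.86 m

3.86


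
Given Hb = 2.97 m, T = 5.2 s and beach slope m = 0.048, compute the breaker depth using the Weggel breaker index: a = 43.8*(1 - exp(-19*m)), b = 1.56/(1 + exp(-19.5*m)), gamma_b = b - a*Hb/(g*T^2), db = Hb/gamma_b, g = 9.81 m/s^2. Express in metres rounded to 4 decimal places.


a = 43.8 * (1 - exp(-19 * m))
exp(-19 * 0.048) = exp(-0.9120) = 0.401720
a = 43.8 * (1 - 0.401720) = 26.204665
b = 1.56 / (1 + exp(-19.5 * m))
exp(-19.5 * 0.048) = exp(-0.9360) = 0.392193
b = 1.56 / (1 + 0.392193) = 1.120534
Hb / (g * T^2) = 2.97 / (9.81 * 5.2^2) = 2.97 / 265.2624 = 0.01119646
gamma_b = b - a * Hb/(g*T^2) = 1.120534 - 26.204665 * 0.01119646 = 0.827134
db = Hb / gamma_b = 2.97 / 0.827134
db = 3.5907 m

3.5907


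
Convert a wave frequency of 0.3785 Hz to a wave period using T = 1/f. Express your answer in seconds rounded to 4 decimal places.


T = 1 / f
T = 1 / 0.3785
T = 2.6420 s

2.6420


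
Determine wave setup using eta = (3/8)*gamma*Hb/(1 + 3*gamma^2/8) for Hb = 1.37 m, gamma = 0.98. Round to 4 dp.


eta = (3/8) * gamma * Hb / (1 + 3*gamma^2/8)
Numerator = (3/8) * 0.98 * 1.37 = 0.503475
Denominator = 1 + 3*0.98^2/8 = 1 + 0.360150 = 1.360150
eta = 0.503475 / 1.360150
eta = 0.3702 m

0.3702


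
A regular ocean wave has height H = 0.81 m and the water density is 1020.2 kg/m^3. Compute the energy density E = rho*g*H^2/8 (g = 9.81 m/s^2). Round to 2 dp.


E = (1/8) * rho * g * H^2
E = (1/8) * 1020.2 * 9.81 * 0.81^2
E = 0.125 * 1020.2 * 9.81 * 0.6561
E = 820.79 J/m^2

820.79


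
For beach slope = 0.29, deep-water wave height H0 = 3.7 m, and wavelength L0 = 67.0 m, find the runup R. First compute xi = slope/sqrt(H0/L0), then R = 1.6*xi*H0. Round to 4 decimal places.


xi = slope / sqrt(H0/L0)
H0/L0 = 3.7/67.0 = 0.055224
sqrt(0.055224) = 0.234998
xi = 0.29 / 0.234998 = 1.234055
R = 1.6 * xi * H0 = 1.6 * 1.234055 * 3.7
R = 7.3056 m

7.3056


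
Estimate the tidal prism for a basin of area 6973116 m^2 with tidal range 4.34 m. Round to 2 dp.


Tidal prism = Area * Tidal range
P = 6973116 * 4.34
P = 30263323.44 m^3

30263323.44


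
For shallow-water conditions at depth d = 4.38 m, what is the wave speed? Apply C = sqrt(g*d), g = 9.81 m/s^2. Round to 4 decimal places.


Using the shallow-water approximation:
C = sqrt(g * d) = sqrt(9.81 * 4.38)
C = sqrt(42.9678)
C = 6.5550 m/s

6.5550


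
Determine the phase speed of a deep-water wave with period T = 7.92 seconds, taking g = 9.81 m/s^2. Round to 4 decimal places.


We use the deep-water celerity formula:
C = g * T / (2 * pi)
C = 9.81 * 7.92 / (2 * 3.14159...)
C = 77.695200 / 6.283185
C = 12.3656 m/s

12.3656


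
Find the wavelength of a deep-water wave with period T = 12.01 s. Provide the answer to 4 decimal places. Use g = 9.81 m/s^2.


L0 = g * T^2 / (2 * pi)
L0 = 9.81 * 12.01^2 / (2 * pi)
L0 = 9.81 * 144.2401 / 6.28319
L0 = 1414.9954 / 6.28319
L0 = 225.2035 m

225.2035


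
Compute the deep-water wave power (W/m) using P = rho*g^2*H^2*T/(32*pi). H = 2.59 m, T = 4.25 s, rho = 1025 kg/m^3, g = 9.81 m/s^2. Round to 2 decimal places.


P = rho * g^2 * H^2 * T / (32 * pi)
P = 1025 * 9.81^2 * 2.59^2 * 4.25 / (32 * pi)
P = 1025 * 96.2361 * 6.7081 * 4.25 / 100.53096
P = 27973.74 W/m

27973.74


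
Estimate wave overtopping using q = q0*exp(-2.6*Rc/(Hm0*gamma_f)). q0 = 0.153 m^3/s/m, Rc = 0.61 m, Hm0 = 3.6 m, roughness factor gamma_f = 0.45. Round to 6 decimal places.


q = q0 * exp(-2.6 * Rc / (Hm0 * gamma_f))
Exponent = -2.6 * 0.61 / (3.6 * 0.45)
= -2.6 * 0.61 / 1.6200
= -0.979012
exp(-0.979012) = 0.375682
q = 0.153 * 0.375682
q = 0.057479 m^3/s/m

0.057479


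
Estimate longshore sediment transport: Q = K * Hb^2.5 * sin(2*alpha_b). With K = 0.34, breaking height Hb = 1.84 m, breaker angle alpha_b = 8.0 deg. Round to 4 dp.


Q = K * Hb^2.5 * sin(2 * alpha_b)
Hb^2.5 = 1.84^2.5 = 4.592451
sin(2 * 8.0) = sin(16.0) = 0.275637
Q = 0.34 * 4.592451 * 0.275637
Q = 0.4304 m^3/s

0.4304


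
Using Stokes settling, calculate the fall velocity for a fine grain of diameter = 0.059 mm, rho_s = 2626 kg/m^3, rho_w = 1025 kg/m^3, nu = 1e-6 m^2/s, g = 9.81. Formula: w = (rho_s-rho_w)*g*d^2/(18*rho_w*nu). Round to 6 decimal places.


w = (rho_s - rho_w) * g * d^2 / (18 * rho_w * nu)
d = 0.059 mm = 0.000059 m
rho_s - rho_w = 2626 - 1025 = 1601
Numerator = 1601 * 9.81 * (0.000059)^2 = 0.000054671925
Denominator = 18 * 1025 * 1e-6 = 0.018450
w = 0.002963 m/s

0.002963


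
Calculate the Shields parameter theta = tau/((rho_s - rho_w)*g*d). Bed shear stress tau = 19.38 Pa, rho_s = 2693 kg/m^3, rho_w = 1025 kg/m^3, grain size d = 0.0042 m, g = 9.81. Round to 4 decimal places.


theta = tau / ((rho_s - rho_w) * g * d)
rho_s - rho_w = 2693 - 1025 = 1668
Denominator = 1668 * 9.81 * 0.0042 = 68.724936
theta = 19.38 / 68.724936
theta = 0.2820

0.2820


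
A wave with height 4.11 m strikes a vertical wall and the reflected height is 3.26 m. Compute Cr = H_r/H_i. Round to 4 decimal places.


Cr = H_r / H_i
Cr = 3.26 / 4.11
Cr = 0.7932

0.7932


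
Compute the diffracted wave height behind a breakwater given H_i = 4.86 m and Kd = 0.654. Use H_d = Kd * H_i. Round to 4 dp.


H_d = Kd * H_i
H_d = 0.654 * 4.86
H_d = 3.1784 m

3.1784


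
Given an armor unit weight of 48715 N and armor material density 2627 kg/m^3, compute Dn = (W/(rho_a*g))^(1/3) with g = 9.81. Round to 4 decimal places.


V = W / (rho_a * g)
V = 48715 / (2627 * 9.81)
V = 48715 / 25770.87
V = 1.890313 m^3
Dn = V^(1/3) = 1.890313^(1/3)
Dn = 1.2365 m

1.2365


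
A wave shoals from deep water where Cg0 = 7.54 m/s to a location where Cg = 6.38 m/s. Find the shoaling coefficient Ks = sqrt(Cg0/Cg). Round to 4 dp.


Ks = sqrt(Cg0 / Cg)
Ks = sqrt(7.54 / 6.38)
Ks = sqrt(1.1818)
Ks = 1.0871

1.0871


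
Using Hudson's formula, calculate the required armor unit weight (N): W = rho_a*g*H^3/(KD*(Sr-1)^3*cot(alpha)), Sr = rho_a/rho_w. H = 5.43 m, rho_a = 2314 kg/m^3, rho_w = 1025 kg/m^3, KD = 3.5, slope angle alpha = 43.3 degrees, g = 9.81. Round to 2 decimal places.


Sr = rho_a / rho_w = 2314 / 1025 = 2.257561
(Sr - 1) = 1.257561
(Sr - 1)^3 = 1.988782
cot(43.3) = 1 / tan(43.3) = 1 / 0.942352 = 1.061174
Numerator = 2314 * 9.81 * 5.43^3 = 3634392.6939
Denominator = 3.5 * 1.988782 * 1.061174 = 7.386554
W = 3634392.6939 / 7.386554
W = 492028.16 N

492028.16


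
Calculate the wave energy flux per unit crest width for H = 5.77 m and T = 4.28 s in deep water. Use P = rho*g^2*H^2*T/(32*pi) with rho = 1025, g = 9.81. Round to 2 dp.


P = rho * g^2 * H^2 * T / (32 * pi)
P = 1025 * 9.81^2 * 5.77^2 * 4.28 / (32 * pi)
P = 1025 * 96.2361 * 33.2929 * 4.28 / 100.53096
P = 139816.18 W/m

139816.18


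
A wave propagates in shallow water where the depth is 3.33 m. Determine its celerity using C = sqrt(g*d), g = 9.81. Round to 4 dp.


Using the shallow-water approximation:
C = sqrt(g * d) = sqrt(9.81 * 3.33)
C = sqrt(32.6673)
C = 5.7155 m/s

5.7155


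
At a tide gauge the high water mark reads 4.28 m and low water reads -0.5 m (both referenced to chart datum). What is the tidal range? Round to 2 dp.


Tidal range = High water - Low water
Tidal range = 4.28 - (-0.5)
Tidal range = 4.78 m

4.78


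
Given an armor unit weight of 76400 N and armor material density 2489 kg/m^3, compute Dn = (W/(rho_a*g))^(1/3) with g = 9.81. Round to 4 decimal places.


V = W / (rho_a * g)
V = 76400 / (2489 * 9.81)
V = 76400 / 24417.09
V = 3.128956 m^3
Dn = V^(1/3) = 3.128956^(1/3)
Dn = 1.4626 m

1.4626


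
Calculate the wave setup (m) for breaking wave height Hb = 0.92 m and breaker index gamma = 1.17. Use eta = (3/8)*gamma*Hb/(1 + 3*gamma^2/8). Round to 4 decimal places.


eta = (3/8) * gamma * Hb / (1 + 3*gamma^2/8)
Numerator = (3/8) * 1.17 * 0.92 = 0.403650
Denominator = 1 + 3*1.17^2/8 = 1 + 0.513338 = 1.513338
eta = 0.403650 / 1.513338
eta = 0.2667 m

0.2667


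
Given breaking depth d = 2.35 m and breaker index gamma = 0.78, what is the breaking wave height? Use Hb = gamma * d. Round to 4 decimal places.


Hb = gamma * d
Hb = 0.78 * 2.35
Hb = 1.8330 m

1.8330


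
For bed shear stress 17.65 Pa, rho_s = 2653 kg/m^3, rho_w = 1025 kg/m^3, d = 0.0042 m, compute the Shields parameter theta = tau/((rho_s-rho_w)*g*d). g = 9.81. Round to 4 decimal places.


theta = tau / ((rho_s - rho_w) * g * d)
rho_s - rho_w = 2653 - 1025 = 1628
Denominator = 1628 * 9.81 * 0.0042 = 67.076856
theta = 17.65 / 67.076856
theta = 0.2631

0.2631


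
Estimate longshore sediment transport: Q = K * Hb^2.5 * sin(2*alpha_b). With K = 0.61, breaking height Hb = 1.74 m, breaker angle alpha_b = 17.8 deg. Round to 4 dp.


Q = K * Hb^2.5 * sin(2 * alpha_b)
Hb^2.5 = 1.74^2.5 = 3.993679
sin(2 * 17.8) = sin(35.6) = 0.582123
Q = 0.61 * 3.993679 * 0.582123
Q = 1.4181 m^3/s

1.4181


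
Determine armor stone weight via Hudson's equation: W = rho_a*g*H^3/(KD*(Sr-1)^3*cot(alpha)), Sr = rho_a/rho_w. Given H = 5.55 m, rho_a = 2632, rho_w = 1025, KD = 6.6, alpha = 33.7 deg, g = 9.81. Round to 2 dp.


Sr = rho_a / rho_w = 2632 / 1025 = 2.567805
(Sr - 1) = 1.567805
(Sr - 1)^3 = 3.853683
cot(33.7) = 1 / tan(33.7) = 1 / 0.666917 = 1.499437
Numerator = 2632 * 9.81 * 5.55^3 = 4414015.3762
Denominator = 6.6 * 3.853683 * 1.499437 = 38.137140
W = 4414015.3762 / 38.137140
W = 115740.60 N

115740.60


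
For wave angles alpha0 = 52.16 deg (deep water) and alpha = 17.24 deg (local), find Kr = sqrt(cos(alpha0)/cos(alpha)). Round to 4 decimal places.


Kr = sqrt(cos(alpha0) / cos(alpha))
cos(52.16) = 0.613459
cos(17.24) = 0.955072
Kr = sqrt(0.613459 / 0.955072)
Kr = sqrt(0.642317)
Kr = 0.8014

0.8014


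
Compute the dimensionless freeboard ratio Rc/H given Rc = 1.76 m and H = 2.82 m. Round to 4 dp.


Relative freeboard = Rc / H
= 1.76 / 2.82
= 0.6241

0.6241


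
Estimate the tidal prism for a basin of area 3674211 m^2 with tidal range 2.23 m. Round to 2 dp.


Tidal prism = Area * Tidal range
P = 3674211 * 2.23
P = 8193490.53 m^3

8193490.53


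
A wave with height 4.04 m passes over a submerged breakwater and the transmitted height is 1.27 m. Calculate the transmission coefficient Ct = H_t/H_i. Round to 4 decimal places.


Ct = H_t / H_i
Ct = 1.27 / 4.04
Ct = 0.3144

0.3144


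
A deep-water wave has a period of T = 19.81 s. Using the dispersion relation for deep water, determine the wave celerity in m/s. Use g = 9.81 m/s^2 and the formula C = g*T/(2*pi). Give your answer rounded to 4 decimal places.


We use the deep-water celerity formula:
C = g * T / (2 * pi)
C = 9.81 * 19.81 / (2 * 3.14159...)
C = 194.336100 / 6.283185
C = 30.9296 m/s

30.9296


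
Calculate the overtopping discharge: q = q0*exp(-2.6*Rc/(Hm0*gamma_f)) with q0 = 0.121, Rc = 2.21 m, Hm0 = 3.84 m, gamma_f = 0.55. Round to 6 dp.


q = q0 * exp(-2.6 * Rc / (Hm0 * gamma_f))
Exponent = -2.6 * 2.21 / (3.84 * 0.55)
= -2.6 * 2.21 / 2.1120
= -2.720644
exp(-2.720644) = 0.065832
q = 0.121 * 0.065832
q = 0.007966 m^3/s/m

0.007966


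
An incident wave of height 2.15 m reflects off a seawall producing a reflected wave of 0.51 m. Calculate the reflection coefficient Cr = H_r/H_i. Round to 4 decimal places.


Cr = H_r / H_i
Cr = 0.51 / 2.15
Cr = 0.2372

0.2372


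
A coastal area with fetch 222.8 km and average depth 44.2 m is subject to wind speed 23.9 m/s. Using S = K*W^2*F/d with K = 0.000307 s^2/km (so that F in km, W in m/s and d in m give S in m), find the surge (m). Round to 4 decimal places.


S = K * W^2 * F / d
W^2 = 23.9^2 = 571.21
S = 0.000307 * 571.21 * 222.8 / 44.2
Numerator = 0.000307 * 571.21 * 222.8 = 39.070536
S = 39.070536 / 44.2 = 0.8839 m

0.8839


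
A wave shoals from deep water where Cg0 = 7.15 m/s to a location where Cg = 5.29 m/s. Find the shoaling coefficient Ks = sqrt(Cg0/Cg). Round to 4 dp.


Ks = sqrt(Cg0 / Cg)
Ks = sqrt(7.15 / 5.29)
Ks = sqrt(1.3516)
Ks = 1.1626

1.1626


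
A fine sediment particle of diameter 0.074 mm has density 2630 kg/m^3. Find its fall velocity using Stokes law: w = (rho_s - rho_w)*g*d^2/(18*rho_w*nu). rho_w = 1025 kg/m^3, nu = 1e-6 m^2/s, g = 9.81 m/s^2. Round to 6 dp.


w = (rho_s - rho_w) * g * d^2 / (18 * rho_w * nu)
d = 0.074 mm = 0.000074 m
rho_s - rho_w = 2630 - 1025 = 1605
Numerator = 1605 * 9.81 * (0.000074)^2 = 0.000086219894
Denominator = 18 * 1025 * 1e-6 = 0.018450
w = 0.004673 m/s

0.004673


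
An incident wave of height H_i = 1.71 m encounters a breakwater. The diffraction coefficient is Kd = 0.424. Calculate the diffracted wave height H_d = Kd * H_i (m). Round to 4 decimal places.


H_d = Kd * H_i
H_d = 0.424 * 1.71
H_d = 0.7250 m

0.7250


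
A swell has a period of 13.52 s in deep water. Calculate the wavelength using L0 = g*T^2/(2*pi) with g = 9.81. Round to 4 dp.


L0 = g * T^2 / (2 * pi)
L0 = 9.81 * 13.52^2 / (2 * pi)
L0 = 9.81 * 182.7904 / 6.28319
L0 = 1793.1738 / 6.28319
L0 = 285.3925 m

285.3925


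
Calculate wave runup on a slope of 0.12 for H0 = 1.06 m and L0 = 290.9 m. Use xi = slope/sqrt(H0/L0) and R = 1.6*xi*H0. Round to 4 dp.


xi = slope / sqrt(H0/L0)
H0/L0 = 1.06/290.9 = 0.003644
sqrt(0.003644) = 0.060364
xi = 0.12 / 0.060364 = 1.987926
R = 1.6 * xi * H0 = 1.6 * 1.987926 * 1.06
R = 3.3715 m

3.3715


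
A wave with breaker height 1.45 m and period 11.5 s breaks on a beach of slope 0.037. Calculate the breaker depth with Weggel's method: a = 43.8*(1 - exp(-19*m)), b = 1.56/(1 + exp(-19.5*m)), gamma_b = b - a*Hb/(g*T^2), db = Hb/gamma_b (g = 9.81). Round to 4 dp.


a = 43.8 * (1 - exp(-19 * m))
exp(-19 * 0.037) = exp(-0.7030) = 0.495098
a = 43.8 * (1 - 0.495098) = 22.114717
b = 1.56 / (1 + exp(-19.5 * m))
exp(-19.5 * 0.037) = exp(-0.7215) = 0.486023
b = 1.56 / (1 + 0.486023) = 1.049782
Hb / (g * T^2) = 1.45 / (9.81 * 11.5^2) = 1.45 / 1297.3725 = 0.00111764
gamma_b = b - a * Hb/(g*T^2) = 1.049782 - 22.114717 * 0.00111764 = 1.025066
db = Hb / gamma_b = 1.45 / 1.025066
db = 1.4145 m

1.4145


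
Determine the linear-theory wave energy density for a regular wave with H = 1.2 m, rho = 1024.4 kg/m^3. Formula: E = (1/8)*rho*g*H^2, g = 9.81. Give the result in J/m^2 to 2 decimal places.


E = (1/8) * rho * g * H^2
E = (1/8) * 1024.4 * 9.81 * 1.2^2
E = 0.125 * 1024.4 * 9.81 * 1.4400
E = 1808.89 J/m^2

1808.89
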